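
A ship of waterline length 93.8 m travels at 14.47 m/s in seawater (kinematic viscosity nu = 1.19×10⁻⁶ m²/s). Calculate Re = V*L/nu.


Formula: Re = V * L / nu
Step 1 — V * L = 14.47 * 93.8 = 1357.286 m^2/s
Step 2 — Re = 1357.286 / 1.19e-6 = 1.14e+09

1.14e+09


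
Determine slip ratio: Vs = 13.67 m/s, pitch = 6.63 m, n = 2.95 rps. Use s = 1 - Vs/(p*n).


Formula: s = 1 - Vs / (p * n)
Step 1 — p * n = 6.63 * 2.95 = 19.5585
Step 2 — Vs / (p*n) = 13.67 / 19.5585 = 0.698929 (6 d.p.)
Step 3 — s = 1 - 0.698929 = 0.301071

0.301071


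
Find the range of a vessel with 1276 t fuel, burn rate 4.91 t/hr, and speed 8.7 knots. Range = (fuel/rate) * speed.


Formula: endurance = fuel / rate; range = endurance * speed
Step 1 — endurance = 1276 / 4.91 = 259.8778 hours
Step 2 — range = 259.8778 * 8.7 ≈ 2260.9 nautical miles (5 s.f.)

2260.9 NM


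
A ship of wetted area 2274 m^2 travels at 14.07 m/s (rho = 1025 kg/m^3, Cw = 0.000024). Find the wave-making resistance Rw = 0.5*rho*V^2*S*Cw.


Formula: Rw = 0.5 * rho * V^2 * S * Cw
Step 1 — V^2 = 14.07^2 = 197.9649
Step 2 — 0.5 * rho * V^2 = 0.5 * 1025 * 197.9649 = 101457.01125
Step 3 — Rw = 101457.01125 * 2274 * 0.000024 ≈ 5537.1 N (5 s.f.)

5537.1 N


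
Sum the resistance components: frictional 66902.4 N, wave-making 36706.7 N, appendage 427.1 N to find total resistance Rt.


Formula: Rt = Rf + Rw + Ra
Substituting: Rt = 66902.4 + 36706.7 + 427.1
Result: Rt = 104036.2 N

104036.2 N


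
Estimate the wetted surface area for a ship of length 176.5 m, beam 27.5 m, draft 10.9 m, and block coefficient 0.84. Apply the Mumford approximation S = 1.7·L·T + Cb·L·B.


Formula: S = 1.7*L*T + V/T with V = Cb*L*B*T, i.e. S = L * (1.7*T + Cb*B)
Step 1 — 1.7*T = 1.7 * 10.9 = 18.53 m
Step 2 — Cb*B = 0.84 * 27.5 = 23.1 m
Step 3 — 1.7*T + Cb*B = 18.53 + 23.1 = 41.63 m
Step 4 — S = 176.5 * 41.63 ≈ 7347.7 m^2 (5 s.f.)

7347.7 m^2


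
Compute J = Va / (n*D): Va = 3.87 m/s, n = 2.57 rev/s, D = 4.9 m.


Formula: J = Va / (n * D)
Step 1 — n * D = 2.57 * 4.9 = 12.593
Step 2 — J = 3.87 / 12.593 ≈ 0.30731 (5 s.f.)

0.30731


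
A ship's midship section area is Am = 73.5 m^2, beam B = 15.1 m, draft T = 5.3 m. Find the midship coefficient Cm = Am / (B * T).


Formula: Cm = Am / (B * T)
Step 1 — B * T = 15.1 * 5.3 = 80.03 m^2
Step 2 — Cm = 73.5 / 80.03 ≈ 0.91841 (5 s.f.)

0.91841


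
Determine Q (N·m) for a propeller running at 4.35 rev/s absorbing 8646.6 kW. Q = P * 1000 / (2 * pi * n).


Formula: Q = P_W / (2 * pi * n)
Step 1 — P_W = 8646.6 kW * 1000 = 8646600.0 W
Step 2 — 2 * pi * n = 2 * pi * 4.35 = 27.331856
Step 3 — Q = 8646600.0 / 27.331856 ≈ 316360 N·m (5 s.f.)

316360 N·m


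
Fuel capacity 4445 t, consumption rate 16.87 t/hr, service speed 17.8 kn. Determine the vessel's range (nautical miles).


Formula: endurance = fuel / rate; range = endurance * speed
Step 1 — endurance = 4445 / 16.87 = 263.4855 hours
Step 2 — range = 263.4855 * 17.8 ≈ 4690.0 nautical miles (5 s.f.)

4690.0 NM


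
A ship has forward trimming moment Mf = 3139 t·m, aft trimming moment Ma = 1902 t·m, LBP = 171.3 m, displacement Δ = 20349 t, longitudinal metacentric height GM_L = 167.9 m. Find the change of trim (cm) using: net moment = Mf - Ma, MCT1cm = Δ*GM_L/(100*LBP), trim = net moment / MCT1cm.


Formula: net trimming moment = Mf - Ma; MCT1cm = Δ*GM_L/(100*LBP); trim = net moment / MCT1cm
Step 1 — net trimming moment = 3139 - 1902 = 1237 t·m
Step 2 — MCT1cm = 20349 * 167.9 / (100 * 171.3) = 199.4511 t·m/cm
Step 3 — trim = 1237 / 199.4511 ≈ 6.2020 cm (5 s.f.)

6.2020 cm


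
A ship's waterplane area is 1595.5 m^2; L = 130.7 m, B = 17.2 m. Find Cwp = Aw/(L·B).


Formula: Cwp = Aw / (L * B)
Step 1 — L * B = 130.7 * 17.2 = 2248.04 m^2
Step 2 — Cwp = 1595.5 / 2248.04 ≈ 0.70973 (5 s.f.)

0.70973


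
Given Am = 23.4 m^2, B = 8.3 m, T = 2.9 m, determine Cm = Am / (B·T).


Formula: Cm = Am / (B * T)
Step 1 — B * T = 8.3 * 2.9 = 24.07 m^2
Step 2 — Cm = 23.4 / 24.07 ≈ 0.97216 (5 s.f.)

0.97216


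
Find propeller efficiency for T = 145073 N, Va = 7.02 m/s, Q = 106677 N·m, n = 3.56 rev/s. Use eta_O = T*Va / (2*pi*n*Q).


Formula: eta = T * Va / (2 * pi * n * Q)
Step 1 — numerator = T * Va = 145073 * 7.02 = 1018412.46
Step 2 — 2 * pi * n = 2 * pi * 3.56 = 22.36814
Step 3 — denominator = 22.36814 * 106677 = 2386166.07
Step 4 — eta = 1018412.46 / 2386166.07 ≈ 0.42680 (5 s.f.)

0.42680


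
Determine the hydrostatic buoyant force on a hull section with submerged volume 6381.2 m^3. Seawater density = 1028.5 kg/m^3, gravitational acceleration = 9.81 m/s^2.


Formula: Fb = rho * g * V
Substituting: Fb = 1028.5 * 9.81 * 6381.2
Intermediate: 1028.5 * 9.81 = 10089.585
Result: Fb = 10089.585 * 6381.2 ≈ 64384000 N (5 s.f.)

64384000 N


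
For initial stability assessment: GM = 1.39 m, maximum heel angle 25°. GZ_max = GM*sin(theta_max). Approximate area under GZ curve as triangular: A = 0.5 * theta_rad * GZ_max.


Formula: GZ_max = GM * sin(theta); Area = 0.5 * theta_rad * GZ_max
Step 1 — GZ_max = 1.39 * sin(25°) = 1.39 * 0.422618 = 0.587439 m
Step 2 — theta_rad = 25 * pi/180 = 0.436332 rad
Step 3 — Area = 0.5 * 0.436332 * 0.587439 ≈ 0.12816 m·rad (5 s.f.)

0.12816 m·rad


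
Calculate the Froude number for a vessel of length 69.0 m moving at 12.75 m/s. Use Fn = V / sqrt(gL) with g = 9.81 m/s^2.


Formula: Fn = V / sqrt(g * L)
Step 1 — g * L = 9.81 * 69.0 = 676.89
Step 2 — sqrt(g * L) = sqrt(676.89) = 26.01711
Step 3 — Fn = 12.75 / 26.01711 ≈ 0.49006 (5 s.f.)

0.49006


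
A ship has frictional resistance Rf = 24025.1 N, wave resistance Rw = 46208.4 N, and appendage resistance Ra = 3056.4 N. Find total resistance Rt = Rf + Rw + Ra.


Formula: Rt = Rf + Rw + Ra
Substituting: Rt = 24025.1 + 46208.4 + 3056.4
Result: Rt = 73289.9 N

73289.9 N


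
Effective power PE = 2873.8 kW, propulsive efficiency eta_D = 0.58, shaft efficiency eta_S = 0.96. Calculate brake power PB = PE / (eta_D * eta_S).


Formula: PB = PE / (eta_D * eta_S)
Step 1 — combined efficiency = eta_D * eta_S = 0.58 * 0.96 = 0.5568
Step 2 — PB = 2873.8 / 0.5568 ≈ 5161.3 kW (5 s.f.)

5161.3 kW


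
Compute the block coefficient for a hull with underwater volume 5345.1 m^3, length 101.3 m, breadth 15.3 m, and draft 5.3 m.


Formula: Cb = V / (L * B * T)
Step 1 — L * B * T = 101.3 * 15.3 * 5.3 = 8214.417 m^3
Step 2 — Cb = 5345.1 / 8214.417 ≈ 0.65070 (5 s.f.)

0.65070


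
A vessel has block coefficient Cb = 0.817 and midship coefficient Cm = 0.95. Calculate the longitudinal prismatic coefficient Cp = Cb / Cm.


Formula: Cp = Cb / Cm
Substituting: Cp = 0.817 / 0.95
Result: Cp ≈ 0.86000 (5 s.f.)

0.86000


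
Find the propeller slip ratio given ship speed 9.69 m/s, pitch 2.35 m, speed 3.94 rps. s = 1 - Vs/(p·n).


Formula: s = 1 - Vs / (p * n)
Step 1 — p * n = 2.35 * 3.94 = 9.259
Step 2 — Vs / (p*n) = 9.69 / 9.259 = 1.046549 (6 d.p.)
Step 3 — s = 1 - 1.046549 = -0.046549

-0.046549


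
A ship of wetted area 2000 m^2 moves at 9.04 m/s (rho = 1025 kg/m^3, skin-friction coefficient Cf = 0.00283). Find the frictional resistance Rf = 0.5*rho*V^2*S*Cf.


Formula: Rf = 0.5 * rho * V^2 * S * Cf
Step 1 — V^2 = 9.04^2 = 81.7216
Step 2 — 0.5 * rho * V^2 = 0.5 * 1025 * 81.7216 = 41882.32
Step 3 — Rf = 41882.32 * 2000 * 0.00283 ≈ 237050 N (5 s.f.)

237050 N


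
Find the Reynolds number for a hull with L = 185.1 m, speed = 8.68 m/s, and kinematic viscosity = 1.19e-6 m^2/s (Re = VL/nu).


Formula: Re = V * L / nu
Step 1 — V * L = 8.68 * 185.1 = 1606.668 m^2/s
Step 2 — Re = 1606.668 / 1.19e-6 = 1.35e+09

1.35e+09


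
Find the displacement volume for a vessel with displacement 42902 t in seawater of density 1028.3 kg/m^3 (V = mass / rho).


Formula: V = mass / rho
Step 1 — convert tonnes to kg: 42902 t * 1000 = 42902000 kg
Step 2 — V = 42902000 / 1028.3 ≈ 41721 m^3 (5 s.f.)

41721 m^3


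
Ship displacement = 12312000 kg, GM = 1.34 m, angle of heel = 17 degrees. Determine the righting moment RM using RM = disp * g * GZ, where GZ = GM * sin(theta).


Formula: GZ = GM * sin(theta); RM = disp * g * GZ
Step 1 — GZ = 1.34 * sin(17°) = 1.34 * 0.292372 = 0.391778 m
Step 2 — RM = 12312000 * 9.81 * 0.391778 ≈ 47319000 N·m (5 s.f.)

47319000 N·m


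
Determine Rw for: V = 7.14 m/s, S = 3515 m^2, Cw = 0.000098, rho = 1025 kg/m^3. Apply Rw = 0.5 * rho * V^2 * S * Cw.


Formula: Rw = 0.5 * rho * V^2 * S * Cw
Step 1 — V^2 = 7.14^2 = 50.9796
Step 2 — 0.5 * rho * V^2 = 0.5 * 1025 * 50.9796 = 26127.045
Step 3 — Rw = 26127.045 * 3515 * 0.000098 ≈ 9000.0 N (5 s.f.)

9000.0 N


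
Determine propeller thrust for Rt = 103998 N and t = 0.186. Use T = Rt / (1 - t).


Formula: T = Rt / (1 - t)
Step 1 — (1 - t) = 1 - 0.186 = 0.814
Step 2 — T = 103998 / 0.814 ≈ 127760 N (5 s.f.)

127760 N


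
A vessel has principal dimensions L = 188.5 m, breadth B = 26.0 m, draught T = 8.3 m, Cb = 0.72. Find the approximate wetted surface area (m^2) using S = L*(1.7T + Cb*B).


Formula: S = 1.7*L*T + V/T with V = Cb*L*B*T, i.e. S = L * (1.7*T + Cb*B)
Step 1 — 1.7*T = 1.7 * 8.3 = 14.11 m
Step 2 — Cb*B = 0.72 * 26.0 = 18.72 m
Step 3 — 1.7*T + Cb*B = 14.11 + 18.72 = 32.83 m
Step 4 — S = 188.5 * 32.83 ≈ 6188.5 m^2 (5 s.f.)

6188.5 m^2


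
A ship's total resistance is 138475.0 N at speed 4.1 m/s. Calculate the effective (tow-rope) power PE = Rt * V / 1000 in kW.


Formula: PE = Rt * V / 1000 (kW)
Step 1 — PE (W) = 138475.0 * 4.1 = 567747.5 W
Step 2 — PE (kW) = 567747.5 / 1000 ≈ 567.75 kW (5 s.f.)

567.75 kW


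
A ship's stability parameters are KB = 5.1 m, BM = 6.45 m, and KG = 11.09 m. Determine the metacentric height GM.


Formula: GM = KB + BM - KG
Step 1 — KM = KB + BM = 5.1 + 6.45 = 11.55 m
Step 2 — GM = KM - KG = 11.55 - 11.09 = 0.46 m

0.46 m


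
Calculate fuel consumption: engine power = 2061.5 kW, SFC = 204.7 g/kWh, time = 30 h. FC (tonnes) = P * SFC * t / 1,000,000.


Formula: FC (tonnes) = P * SFC * t / 1,000,000
Step 1 — P * SFC * t = 2061.5 * 204.7 * 30 = 12659671.5 g
Step 2 — FC (tonnes) = 12659671.5 / 1,000,000 ≈ 12.660 tonnes (5 s.f.)

12.660 tonnes


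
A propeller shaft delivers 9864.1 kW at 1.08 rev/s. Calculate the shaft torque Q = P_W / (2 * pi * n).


Formula: Q = P_W / (2 * pi * n)
Step 1 — P_W = 9864.1 kW * 1000 = 9864100.0 W
Step 2 — 2 * pi * n = 2 * pi * 1.08 = 6.78584
Step 3 — Q = 9864100.0 / 6.78584 ≈ 1453600 N·m (5 s.f.)

1453600 N·m


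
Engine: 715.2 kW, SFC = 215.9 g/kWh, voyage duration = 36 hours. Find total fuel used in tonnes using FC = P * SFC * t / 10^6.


Formula: FC (tonnes) = P * SFC * t / 1,000,000
Step 1 — P * SFC * t = 715.2 * 215.9 * 36 = 5558820.48 g
Step 2 — FC (tonnes) = 5558820.48 / 1,000,000 ≈ 5.5588 tonnes (5 s.f.)

5.5588 tonnes


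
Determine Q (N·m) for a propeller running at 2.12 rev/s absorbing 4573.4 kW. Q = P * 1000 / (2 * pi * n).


Formula: Q = P_W / (2 * pi * n)
Step 1 — P_W = 4573.4 kW * 1000 = 4573400.0 W
Step 2 — 2 * pi * n = 2 * pi * 2.12 = 13.320353
Step 3 — Q = 4573400.0 / 13.320353 ≈ 343340 N·m (5 s.f.)

343340 N·m


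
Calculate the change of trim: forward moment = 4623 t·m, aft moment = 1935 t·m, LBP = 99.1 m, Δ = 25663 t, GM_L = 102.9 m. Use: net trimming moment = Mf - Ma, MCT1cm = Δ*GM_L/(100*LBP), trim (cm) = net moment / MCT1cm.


Formula: net trimming moment = Mf - Ma; MCT1cm = Δ*GM_L/(100*LBP); trim = net moment / MCT1cm
Step 1 — net trimming moment = 4623 - 1935 = 2688 t·m
Step 2 — MCT1cm = 25663 * 102.9 / (100 * 99.1) = 266.4705 t·m/cm
Step 3 — trim = 2688 / 266.4705 ≈ 10.087 cm (5 s.f.)

10.087 cm


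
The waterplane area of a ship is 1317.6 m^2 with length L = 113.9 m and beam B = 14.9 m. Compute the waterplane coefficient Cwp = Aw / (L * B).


Formula: Cwp = Aw / (L * B)
Step 1 — L * B = 113.9 * 14.9 = 1697.11 m^2
Step 2 — Cwp = 1317.6 / 1697.11 ≈ 0.77638 (5 s.f.)

0.77638


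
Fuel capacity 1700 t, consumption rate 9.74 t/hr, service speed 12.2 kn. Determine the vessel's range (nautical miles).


Formula: endurance = fuel / rate; range = endurance * speed
Step 1 — endurance = 1700 / 9.74 = 174.538 hours
Step 2 — range = 174.538 * 12.2 ≈ 2129.4 nautical miles (5 s.f.)

2129.4 NM


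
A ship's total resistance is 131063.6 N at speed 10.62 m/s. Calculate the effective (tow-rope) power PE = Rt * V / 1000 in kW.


Formula: PE = Rt * V / 1000 (kW)
Step 1 — PE (W) = 131063.6 * 10.62 = 1391895.432 W
Step 2 — PE (kW) = 1391895.432 / 1000 ≈ 1391.9 kW (5 s.f.)

1391.9 kW


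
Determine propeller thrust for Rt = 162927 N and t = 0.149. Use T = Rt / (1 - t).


Formula: T = Rt / (1 - t)
Step 1 — (1 - t) = 1 - 0.149 = 0.851
Step 2 — T = 162927 / 0.851 ≈ 191450 N (5 s.f.)

191450 N


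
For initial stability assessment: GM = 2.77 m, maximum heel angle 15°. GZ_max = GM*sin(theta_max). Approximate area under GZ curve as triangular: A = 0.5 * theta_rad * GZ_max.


Formula: GZ_max = GM * sin(theta); Area = 0.5 * theta_rad * GZ_max
Step 1 — GZ_max = 2.77 * sin(15°) = 2.77 * 0.258819 = 0.716929 m
Step 2 — theta_rad = 15 * pi/180 = 0.261799 rad
Step 3 — Area = 0.5 * 0.261799 * 0.716929 ≈ 0.093846 m·rad (5 s.f.)

0.093846 m·rad


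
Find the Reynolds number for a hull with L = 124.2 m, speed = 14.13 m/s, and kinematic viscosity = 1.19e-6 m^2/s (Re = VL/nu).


Formula: Re = V * L / nu
Step 1 — V * L = 14.13 * 124.2 = 1754.946 m^2/s
Step 2 — Re = 1754.946 / 1.19e-6 = 1.47e+09

1.47e+09


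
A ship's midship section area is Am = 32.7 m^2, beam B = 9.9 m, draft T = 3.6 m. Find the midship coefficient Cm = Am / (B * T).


Formula: Cm = Am / (B * T)
Step 1 — B * T = 9.9 * 3.6 = 35.64 m^2
Step 2 — Cm = 32.7 / 35.64 ≈ 0.91751 (5 s.f.)

0.91751


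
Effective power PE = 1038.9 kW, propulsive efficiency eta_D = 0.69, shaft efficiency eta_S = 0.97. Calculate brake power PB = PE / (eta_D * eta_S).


Formula: PB = PE / (eta_D * eta_S)
Step 1 — combined efficiency = eta_D * eta_S = 0.69 * 0.97 = 0.6693
Step 2 — PB = 1038.9 / 0.6693 ≈ 1552.2 kW (5 s.f.)

1552.2 kW


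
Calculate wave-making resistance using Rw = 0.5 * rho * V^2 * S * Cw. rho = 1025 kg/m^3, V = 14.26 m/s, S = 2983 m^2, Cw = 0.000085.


Formula: Rw = 0.5 * rho * V^2 * S * Cw
Step 1 — V^2 = 14.26^2 = 203.3476
Step 2 — 0.5 * rho * V^2 = 0.5 * 1025 * 203.3476 = 104215.645
Step 3 — Rw = 104215.645 * 2983 * 0.000085 ≈ 26424 N (5 s.f.)

26424 N


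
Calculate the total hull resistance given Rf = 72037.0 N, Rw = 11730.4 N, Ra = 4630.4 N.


Formula: Rt = Rf + Rw + Ra
Substituting: Rt = 72037.0 + 11730.4 + 4630.4
Result: Rt = 88397.8 N

88397.8 N


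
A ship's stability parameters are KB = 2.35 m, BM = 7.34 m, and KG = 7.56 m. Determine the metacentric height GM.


Formula: GM = KB + BM - KG
Step 1 — KM = KB + BM = 2.35 + 7.34 = 9.69 m
Step 2 — GM = KM - KG = 9.69 - 7.56 = 2.13 m

2.13 m


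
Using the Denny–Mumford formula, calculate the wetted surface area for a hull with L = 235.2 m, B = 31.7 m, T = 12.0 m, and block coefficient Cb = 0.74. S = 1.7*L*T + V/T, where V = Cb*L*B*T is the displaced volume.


Formula: S = 1.7*L*T + V/T with V = Cb*L*B*T, i.e. S = L * (1.7*T + Cb*B)
Step 1 — 1.7*T = 1.7 * 12.0 = 20.4 m
Step 2 — Cb*B = 0.74 * 31.7 = 23.458 m
Step 3 — 1.7*T + Cb*B = 20.4 + 23.458 = 43.858 m
Step 4 — S = 235.2 * 43.858 ≈ 10315 m^2 (5 s.f.)

10315 m^2


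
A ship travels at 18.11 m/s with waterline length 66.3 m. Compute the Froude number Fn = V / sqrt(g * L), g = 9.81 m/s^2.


Formula: Fn = V / sqrt(g * L)
Step 1 — g * L = 9.81 * 66.3 = 650.403
Step 2 — sqrt(g * L) = sqrt(650.403) = 25.503
Step 3 — Fn = 18.11 / 25.503 ≈ 0.71011 (5 s.f.)

0.71011


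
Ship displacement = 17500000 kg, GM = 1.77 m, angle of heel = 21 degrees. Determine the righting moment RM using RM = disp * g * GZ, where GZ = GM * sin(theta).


Formula: GZ = GM * sin(theta); RM = disp * g * GZ
Step 1 — GZ = 1.77 * sin(21°) = 1.77 * 0.358368 = 0.634311 m
Step 2 — RM = 17500000 * 9.81 * 0.634311 ≈ 108900000 N·m (5 s.f.)

108900000 N·m


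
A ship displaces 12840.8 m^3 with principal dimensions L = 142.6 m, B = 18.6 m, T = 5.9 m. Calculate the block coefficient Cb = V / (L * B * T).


Formula: Cb = V / (L * B * T)
Step 1 — L * B * T = 142.6 * 18.6 * 5.9 = 15648.924 m^3
Step 2 — Cb = 12840.8 / 15648.924 ≈ 0.82055 (5 s.f.)

0.82055


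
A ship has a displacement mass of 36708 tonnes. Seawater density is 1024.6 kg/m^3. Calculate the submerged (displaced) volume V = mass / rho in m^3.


Formula: V = mass / rho
Step 1 — convert tonnes to kg: 36708 t * 1000 = 36708000 kg
Step 2 — V = 36708000 / 1024.6 ≈ 35827 m^3 (5 s.f.)

35827 m^3


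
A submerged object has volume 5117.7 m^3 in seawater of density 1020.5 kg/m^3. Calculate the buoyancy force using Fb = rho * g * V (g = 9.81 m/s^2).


Formula: Fb = rho * g * V
Substituting: Fb = 1020.5 * 9.81 * 5117.7
Intermediate: 1020.5 * 9.81 = 10011.105
Result: Fb = 10011.105 * 5117.7 ≈ 51234000 N (5 s.f.)

51234000 N


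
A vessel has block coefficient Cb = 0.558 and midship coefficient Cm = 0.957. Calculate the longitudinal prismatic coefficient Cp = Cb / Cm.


Formula: Cp = Cb / Cm
Substituting: Cp = 0.558 / 0.957
Result: Cp ≈ 0.58307 (5 s.f.)

0.58307


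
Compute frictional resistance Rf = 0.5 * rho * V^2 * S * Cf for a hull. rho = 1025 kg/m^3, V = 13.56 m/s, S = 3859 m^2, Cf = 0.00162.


Formula: Rf = 0.5 * rho * V^2 * S * Cf
Step 1 — V^2 = 13.56^2 = 183.8736
Step 2 — 0.5 * rho * V^2 = 0.5 * 1025 * 183.8736 = 94235.22
Step 3 — Rf = 94235.22 * 3859 * 0.00162 ≈ 589120 N (5 s.f.)

589120 N


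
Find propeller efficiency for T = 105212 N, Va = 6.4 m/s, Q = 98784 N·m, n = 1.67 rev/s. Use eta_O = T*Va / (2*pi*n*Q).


Formula: eta = T * Va / (2 * pi * n * Q)
Step 1 — numerator = T * Va = 105212 * 6.4 = 673356.8
Step 2 — 2 * pi * n = 2 * pi * 1.67 = 10.492919
Step 3 — denominator = 10.492919 * 98784 = 1036532.51
Step 4 — eta = 673356.8 / 1036532.51 ≈ 0.64962 (5 s.f.)

0.64962


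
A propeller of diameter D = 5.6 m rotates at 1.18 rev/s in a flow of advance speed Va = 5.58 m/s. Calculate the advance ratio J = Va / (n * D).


Formula: J = Va / (n * D)
Step 1 — n * D = 1.18 * 5.6 = 6.608
Step 2 — J = 5.58 / 6.608 ≈ 0.84443 (5 s.f.)

0.84443


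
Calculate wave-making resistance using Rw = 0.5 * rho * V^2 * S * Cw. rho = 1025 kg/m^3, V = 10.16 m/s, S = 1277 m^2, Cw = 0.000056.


Formula: Rw = 0.5 * rho * V^2 * S * Cw
Step 1 — V^2 = 10.16^2 = 103.2256
Step 2 — 0.5 * rho * V^2 = 0.5 * 1025 * 103.2256 = 52903.12
Step 3 — Rw = 52903.12 * 1277 * 0.000056 ≈ 3783.2 N (5 s.f.)

3783.2 N


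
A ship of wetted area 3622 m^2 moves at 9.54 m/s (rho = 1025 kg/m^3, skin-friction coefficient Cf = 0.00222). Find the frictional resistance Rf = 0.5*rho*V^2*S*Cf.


Formula: Rf = 0.5 * rho * V^2 * S * Cf
Step 1 — V^2 = 9.54^2 = 91.0116
Step 2 — 0.5 * rho * V^2 = 0.5 * 1025 * 91.0116 = 46643.445
Step 3 — Rf = 46643.445 * 3622 * 0.00222 ≈ 375050 N (5 s.f.)

375050 N


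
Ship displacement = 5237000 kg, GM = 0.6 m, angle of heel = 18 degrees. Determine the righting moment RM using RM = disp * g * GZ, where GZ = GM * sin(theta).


Formula: GZ = GM * sin(theta); RM = disp * g * GZ
Step 1 — GZ = 0.6 * sin(18°) = 0.6 * 0.309017 = 0.18541 m
Step 2 — RM = 5237000 * 9.81 * 0.18541 ≈ 9525400 N·m (5 s.f.)

9525400 N·m


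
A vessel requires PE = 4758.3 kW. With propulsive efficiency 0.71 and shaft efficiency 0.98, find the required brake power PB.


Formula: PB = PE / (eta_D * eta_S)
Step 1 — combined efficiency = eta_D * eta_S = 0.71 * 0.98 = 0.6958
Step 2 — PB = 4758.3 / 0.6958 ≈ 6838.6 kW (5 s.f.)

6838.6 kW


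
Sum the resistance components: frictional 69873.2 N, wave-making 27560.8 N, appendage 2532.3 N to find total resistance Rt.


Formula: Rt = Rf + Rw + Ra
Substituting: Rt = 69873.2 + 27560.8 + 2532.3
Result: Rt = 99966.3 N

99966.3 N


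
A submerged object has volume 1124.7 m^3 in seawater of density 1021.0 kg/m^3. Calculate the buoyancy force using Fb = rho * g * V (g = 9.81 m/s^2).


Formula: Fb = rho * g * V
Substituting: Fb = 1021.0 * 9.81 * 1124.7
Intermediate: 1021.0 * 9.81 = 10016.01
Result: Fb = 10016.01 * 1124.7 ≈ 11265000 N (5 s.f.)

11265000 N


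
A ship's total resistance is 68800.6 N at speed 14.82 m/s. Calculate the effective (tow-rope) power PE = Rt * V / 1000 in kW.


Formula: PE = Rt * V / 1000 (kW)
Step 1 — PE (W) = 68800.6 * 14.82 = 1019624.892 W
Step 2 — PE (kW) = 1019624.892 / 1000 ≈ 1019.6 kW (5 s.f.)

1019.6 kW


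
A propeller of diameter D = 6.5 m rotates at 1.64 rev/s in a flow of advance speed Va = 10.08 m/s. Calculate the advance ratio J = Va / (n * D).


Formula: J = Va / (n * D)
Step 1 — n * D = 1.64 * 6.5 = 10.66
Step 2 — J = 10.08 / 10.66 ≈ 0.94559 (5 s.f.)

0.94559


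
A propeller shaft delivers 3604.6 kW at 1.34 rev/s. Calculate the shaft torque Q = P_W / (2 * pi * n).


Formula: Q = P_W / (2 * pi * n)
Step 1 — P_W = 3604.6 kW * 1000 = 3604600.0 W
Step 2 — 2 * pi * n = 2 * pi * 1.34 = 8.419468
Step 3 — Q = 3604600.0 / 8.419468 ≈ 428130 N·m (5 s.f.)

428130 N·m


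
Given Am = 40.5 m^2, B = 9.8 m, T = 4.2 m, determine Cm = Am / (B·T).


Formula: Cm = Am / (B * T)
Step 1 — B * T = 9.8 * 4.2 = 41.16 m^2
Step 2 — Cm = 40.5 / 41.16 ≈ 0.98397 (5 s.f.)

0.98397


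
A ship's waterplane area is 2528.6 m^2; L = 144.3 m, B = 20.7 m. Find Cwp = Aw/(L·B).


Formula: Cwp = Aw / (L * B)
Step 1 — L * B = 144.3 * 20.7 = 2987.01 m^2
Step 2 — Cwp = 2528.6 / 2987.01 ≈ 0.84653 (5 s.f.)

0.84653


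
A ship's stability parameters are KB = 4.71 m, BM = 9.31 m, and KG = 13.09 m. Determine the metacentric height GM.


Formula: GM = KB + BM - KG
Step 1 — KM = KB + BM = 4.71 + 9.31 = 14.02 m
Step 2 — GM = KM - KG = 14.02 - 13.09 = 0.93 m

0.93 m


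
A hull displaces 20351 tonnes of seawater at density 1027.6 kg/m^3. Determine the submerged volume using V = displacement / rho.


Formula: V = mass / rho
Step 1 — convert tonnes to kg: 20351 t * 1000 = 20351000 kg
Step 2 — V = 20351000 / 1027.6 ≈ 19804 m^3 (5 s.f.)

19804 m^3


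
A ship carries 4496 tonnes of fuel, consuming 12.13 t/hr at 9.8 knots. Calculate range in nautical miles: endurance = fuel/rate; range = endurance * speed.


Formula: endurance = fuel / rate; range = endurance * speed
Step 1 — endurance = 4496 / 12.13 = 370.6513 hours
Step 2 — range = 370.6513 * 9.8 ≈ 3632.4 nautical miles (5 s.f.)

3632.4 NM


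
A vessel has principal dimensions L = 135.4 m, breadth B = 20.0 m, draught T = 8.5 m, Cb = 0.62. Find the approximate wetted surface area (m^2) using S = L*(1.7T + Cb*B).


Formula: S = 1.7*L*T + V/T with V = Cb*L*B*T, i.e. S = L * (1.7*T + Cb*B)
Step 1 — 1.7*T = 1.7 * 8.5 = 14.45 m
Step 2 — Cb*B = 0.62 * 20.0 = 12.4 m
Step 3 — 1.7*T + Cb*B = 14.45 + 12.4 = 26.85 m
Step 4 — S = 135.4 * 26.85 ≈ 3635.5 m^2 (5 s.f.)

3635.5 m^2


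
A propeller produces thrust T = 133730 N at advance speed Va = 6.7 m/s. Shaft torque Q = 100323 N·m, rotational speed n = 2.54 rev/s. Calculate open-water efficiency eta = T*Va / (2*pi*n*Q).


Formula: eta = T * Va / (2 * pi * n * Q)
Step 1 — numerator = T * Va = 133730 * 6.7 = 895991.0
Step 2 — 2 * pi * n = 2 * pi * 2.54 = 15.959291
Step 3 — denominator = 15.959291 * 100323 = 1601083.95
Step 4 — eta = 895991.0 / 1601083.95 ≈ 0.55962 (5 s.f.)

0.55962


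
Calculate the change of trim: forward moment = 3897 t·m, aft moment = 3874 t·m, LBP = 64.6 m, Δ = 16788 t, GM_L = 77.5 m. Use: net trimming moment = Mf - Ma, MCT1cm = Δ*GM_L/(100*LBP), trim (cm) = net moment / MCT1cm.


Formula: net trimming moment = Mf - Ma; MCT1cm = Δ*GM_L/(100*LBP); trim = net moment / MCT1cm
Step 1 — net trimming moment = 3897 - 3874 = 23 t·m
Step 2 — MCT1cm = 16788 * 77.5 / (100 * 64.6) = 201.404 t·m/cm
Step 3 — trim = 23 / 201.404 ≈ 0.11420 cm (5 s.f.)

0.11420 cm


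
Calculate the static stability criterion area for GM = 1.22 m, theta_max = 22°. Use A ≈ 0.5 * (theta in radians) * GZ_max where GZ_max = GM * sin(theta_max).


Formula: GZ_max = GM * sin(theta); Area = 0.5 * theta_rad * GZ_max
Step 1 — GZ_max = 1.22 * sin(22°) = 1.22 * 0.374607 = 0.457021 m
Step 2 — theta_rad = 22 * pi/180 = 0.383972 rad
Step 3 — Area = 0.5 * 0.383972 * 0.457021 ≈ 0.087742 m·rad (5 s.f.)

0.087742 m·rad


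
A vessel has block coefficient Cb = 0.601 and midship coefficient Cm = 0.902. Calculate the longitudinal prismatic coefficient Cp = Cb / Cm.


Formula: Cp = Cb / Cm
Substituting: Cp = 0.601 / 0.902
Result: Cp ≈ 0.66630 (5 s.f.)

0.66630


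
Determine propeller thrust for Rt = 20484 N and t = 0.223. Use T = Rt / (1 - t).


Formula: T = Rt / (1 - t)
Step 1 — (1 - t) = 1 - 0.223 = 0.777
Step 2 — T = 20484 / 0.777 ≈ 26363 N (5 s.f.)

26363 N


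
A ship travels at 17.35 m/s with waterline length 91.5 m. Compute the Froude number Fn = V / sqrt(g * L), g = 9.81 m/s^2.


Formula: Fn = V / sqrt(g * L)
Step 1 — g * L = 9.81 * 91.5 = 897.615
Step 2 — sqrt(g * L) = sqrt(897.615) = 29.960224
Step 3 — Fn = 17.35 / 29.960224 ≈ 0.57910 (5 s.f.)

0.57910


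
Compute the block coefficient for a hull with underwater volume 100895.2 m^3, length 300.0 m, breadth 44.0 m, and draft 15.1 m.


Formula: Cb = V / (L * B * T)
Step 1 — L * B * T = 300.0 * 44.0 * 15.1 = 199320.0 m^3
Step 2 — Cb = 100895.2 / 199320.0 ≈ 0.50620 (5 s.f.)

0.50620


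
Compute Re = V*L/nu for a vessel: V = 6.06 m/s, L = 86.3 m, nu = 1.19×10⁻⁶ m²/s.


Formula: Re = V * L / nu
Step 1 — V * L = 6.06 * 86.3 = 522.978 m^2/s
Step 2 — Re = 522.978 / 1.19e-6 = 4.39e+08

4.39e+08


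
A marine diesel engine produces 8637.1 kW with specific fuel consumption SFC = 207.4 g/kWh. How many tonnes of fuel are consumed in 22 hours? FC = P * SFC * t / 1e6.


Formula: FC (tonnes) = P * SFC * t / 1,000,000
Step 1 — P * SFC * t = 8637.1 * 207.4 * 22 = 39409359.88 g
Step 2 — FC (tonnes) = 39409359.88 / 1,000,000 ≈ 39.409 tonnes (5 s.f.)

39.409 tonnes


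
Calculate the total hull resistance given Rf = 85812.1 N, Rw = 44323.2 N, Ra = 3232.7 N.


Formula: Rt = Rf + Rw + Ra
Substituting: Rt = 85812.1 + 44323.2 + 3232.7
Result: Rt = 133368.0 N

133368.0 N


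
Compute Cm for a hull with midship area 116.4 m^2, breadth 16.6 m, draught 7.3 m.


Formula: Cm = Am / (B * T)
Step 1 — B * T = 16.6 * 7.3 = 121.18 m^2
Step 2 — Cm = 116.4 / 121.18 ≈ 0.96055 (5 s.f.)

0.96055


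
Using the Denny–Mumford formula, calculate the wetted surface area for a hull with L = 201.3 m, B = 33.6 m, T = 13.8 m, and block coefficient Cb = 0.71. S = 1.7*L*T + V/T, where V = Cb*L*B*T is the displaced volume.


Formula: S = 1.7*L*T + V/T with V = Cb*L*B*T, i.e. S = L * (1.7*T + Cb*B)
Step 1 — 1.7*T = 1.7 * 13.8 = 23.46 m
Step 2 — Cb*B = 0.71 * 33.6 = 23.856 m
Step 3 — 1.7*T + Cb*B = 23.46 + 23.856 = 47.316 m
Step 4 — S = 201.3 * 47.316 ≈ 9524.7 m^2 (5 s.f.)

9524.7 m^2


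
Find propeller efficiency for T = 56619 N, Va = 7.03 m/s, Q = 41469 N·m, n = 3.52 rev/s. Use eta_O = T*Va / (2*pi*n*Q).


Formula: eta = T * Va / (2 * pi * n * Q)
Step 1 — numerator = T * Va = 56619 * 7.03 = 398031.57
Step 2 — 2 * pi * n = 2 * pi * 3.52 = 22.116812
Step 3 — denominator = 22.116812 * 41469 = 917162.08
Step 4 — eta = 398031.57 / 917162.08 ≈ 0.43398 (5 s.f.)

0.43398


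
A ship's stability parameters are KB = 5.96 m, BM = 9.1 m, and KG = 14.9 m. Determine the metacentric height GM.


Formula: GM = KB + BM - KG
Step 1 — KM = KB + BM = 5.96 + 9.1 = 15.06 m
Step 2 — GM = KM - KG = 15.06 - 14.9 = 0.16 m

0.16 m


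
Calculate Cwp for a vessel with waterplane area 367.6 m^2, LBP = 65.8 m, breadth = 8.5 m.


Formula: Cwp = Aw / (L * B)
Step 1 — L * B = 65.8 * 8.5 = 559.3 m^2
Step 2 — Cwp = 367.6 / 559.3 ≈ 0.65725 (5 s.f.)

0.65725


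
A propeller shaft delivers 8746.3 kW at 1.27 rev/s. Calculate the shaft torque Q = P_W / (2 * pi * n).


Formula: Q = P_W / (2 * pi * n)
Step 1 — P_W = 8746.3 kW * 1000 = 8746300.0 W
Step 2 — 2 * pi * n = 2 * pi * 1.27 = 7.979645
Step 3 — Q = 8746300.0 / 7.979645 ≈ 1096100 N·m (5 s.f.)

1096100 N·m


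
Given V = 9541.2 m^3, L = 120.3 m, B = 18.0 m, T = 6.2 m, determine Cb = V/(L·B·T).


Formula: Cb = V / (L * B * T)
Step 1 — L * B * T = 120.3 * 18.0 * 6.2 = 13425.48 m^3
Step 2 — Cb = 9541.2 / 13425.48 ≈ 0.71068 (5 s.f.)

0.71068


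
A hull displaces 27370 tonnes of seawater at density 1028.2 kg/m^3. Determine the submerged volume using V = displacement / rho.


Formula: V = mass / rho
Step 1 — convert tonnes to kg: 27370 t * 1000 = 27370000 kg
Step 2 — V = 27370000 / 1028.2 ≈ 26619 m^3 (5 s.f.)

26619 m^3


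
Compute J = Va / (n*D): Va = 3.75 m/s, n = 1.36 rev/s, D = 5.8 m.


Formula: J = Va / (n * D)
Step 1 — n * D = 1.36 * 5.8 = 7.888
Step 2 — J = 3.75 / 7.888 ≈ 0.47541 (5 s.f.)

0.47541


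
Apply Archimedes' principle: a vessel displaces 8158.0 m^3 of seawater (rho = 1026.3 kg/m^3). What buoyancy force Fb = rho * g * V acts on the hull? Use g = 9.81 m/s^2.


Formula: Fb = rho * g * V
Substituting: Fb = 1026.3 * 9.81 * 8158.0
Intermediate: 1026.3 * 9.81 = 10068.003
Result: Fb = 10068.003 * 8158.0 ≈ 82135000 N (5 s.f.)

82135000 N


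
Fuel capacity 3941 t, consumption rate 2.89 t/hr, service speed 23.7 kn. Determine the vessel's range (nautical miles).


Formula: endurance = fuel / rate; range = endurance * speed
Step 1 — endurance = 3941 / 2.89 = 1363.6678 hours
Step 2 — range = 1363.6678 * 23.7 ≈ 32319 nautical miles (5 s.f.)

32319 NM


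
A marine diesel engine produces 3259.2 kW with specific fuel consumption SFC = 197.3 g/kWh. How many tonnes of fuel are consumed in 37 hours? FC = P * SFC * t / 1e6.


Formula: FC (tonnes) = P * SFC * t / 1,000,000
Step 1 — P * SFC * t = 3259.2 * 197.3 * 37 = 23792485.92 g
Step 2 — FC (tonnes) = 23792485.92 / 1,000,000 ≈ 23.792 tonnes (5 s.f.)

23.792 tonnes


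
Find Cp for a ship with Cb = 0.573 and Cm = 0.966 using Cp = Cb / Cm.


Formula: Cp = Cb / Cm
Substituting: Cp = 0.573 / 0.966
Result: Cp ≈ 0.59317 (5 s.f.)

0.59317


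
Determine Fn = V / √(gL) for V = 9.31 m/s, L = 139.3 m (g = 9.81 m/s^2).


Formula: Fn = V / sqrt(g * L)
Step 1 — g * L = 9.81 * 139.3 = 1366.533
Step 2 — sqrt(g * L) = sqrt(1366.533) = 36.966647
Step 3 — Fn = 9.31 / 36.966647 ≈ 0.25185 (5 s.f.)

0.25185


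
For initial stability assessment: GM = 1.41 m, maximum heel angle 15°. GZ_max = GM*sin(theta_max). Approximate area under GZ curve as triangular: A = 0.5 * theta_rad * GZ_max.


Formula: GZ_max = GM * sin(theta); Area = 0.5 * theta_rad * GZ_max
Step 1 — GZ_max = 1.41 * sin(15°) = 1.41 * 0.258819 = 0.364935 m
Step 2 — theta_rad = 15 * pi/180 = 0.261799 rad
Step 3 — Area = 0.5 * 0.261799 * 0.364935 ≈ 0.047770 m·rad (5 s.f.)

0.047770 m·rad


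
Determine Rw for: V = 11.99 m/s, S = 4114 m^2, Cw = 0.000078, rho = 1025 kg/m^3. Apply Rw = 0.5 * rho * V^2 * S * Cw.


Formula: Rw = 0.5 * rho * V^2 * S * Cw
Step 1 — V^2 = 11.99^2 = 143.7601
Step 2 — 0.5 * rho * V^2 = 0.5 * 1025 * 143.7601 = 73677.05125
Step 3 — Rw = 73677.05125 * 4114 * 0.000078 ≈ 23642 N (5 s.f.)

23642 N


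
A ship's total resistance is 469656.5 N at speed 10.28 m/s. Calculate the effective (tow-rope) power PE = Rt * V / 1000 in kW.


Formula: PE = Rt * V / 1000 (kW)
Step 1 — PE (W) = 469656.5 * 10.28 = 4828068.82 W
Step 2 — PE (kW) = 4828068.82 / 1000 ≈ 4828.1 kW (5 s.f.)

4828.1 kW


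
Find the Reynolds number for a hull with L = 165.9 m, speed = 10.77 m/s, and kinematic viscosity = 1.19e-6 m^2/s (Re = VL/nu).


Formula: Re = V * L / nu
Step 1 — V * L = 10.77 * 165.9 = 1786.743 m^2/s
Step 2 — Re = 1786.743 / 1.19e-6 = 1.50e+09

1.50e+09


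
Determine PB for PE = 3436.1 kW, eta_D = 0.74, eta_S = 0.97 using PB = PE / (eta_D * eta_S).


Formula: PB = PE / (eta_D * eta_S)
Step 1 — combined efficiency = eta_D * eta_S = 0.74 * 0.97 = 0.7178
Step 2 — PB = 3436.1 / 0.7178 ≈ 4787.0 kW (5 s.f.)

4787.0 kW


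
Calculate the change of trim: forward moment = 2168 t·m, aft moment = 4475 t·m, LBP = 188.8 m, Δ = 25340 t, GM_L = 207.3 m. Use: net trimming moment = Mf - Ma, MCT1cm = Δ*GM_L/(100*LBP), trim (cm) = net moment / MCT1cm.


Formula: net trimming moment = Mf - Ma; MCT1cm = Δ*GM_L/(100*LBP); trim = net moment / MCT1cm
Step 1 — net trimming moment = 2168 - 4475 = -2307 t·m
Step 2 — MCT1cm = 25340 * 207.3 / (100 * 188.8) = 278.23 t·m/cm
Step 3 — trim = -2307 / 278.23 ≈ -8.2917 cm (5 s.f.)

-8.2917 cm


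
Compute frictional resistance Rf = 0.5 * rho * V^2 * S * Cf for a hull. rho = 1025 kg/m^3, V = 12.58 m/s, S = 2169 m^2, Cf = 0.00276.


Formula: Rf = 0.5 * rho * V^2 * S * Cf
Step 1 — V^2 = 12.58^2 = 158.2564
Step 2 — 0.5 * rho * V^2 = 0.5 * 1025 * 158.2564 = 81106.405
Step 3 — Rf = 81106.405 * 2169 * 0.00276 ≈ 485540 N (5 s.f.)

485540 N


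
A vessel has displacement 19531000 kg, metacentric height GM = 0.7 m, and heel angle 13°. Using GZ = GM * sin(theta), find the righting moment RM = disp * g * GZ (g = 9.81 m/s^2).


Formula: GZ = GM * sin(theta); RM = disp * g * GZ
Step 1 — GZ = 0.7 * sin(13°) = 0.7 * 0.224951 = 0.157466 m
Step 2 — RM = 19531000 * 9.81 * 0.157466 ≈ 30170000 N·m (5 s.f.)

30170000 N·m


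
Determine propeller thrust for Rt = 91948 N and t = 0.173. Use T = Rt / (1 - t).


Formula: T = Rt / (1 - t)
Step 1 — (1 - t) = 1 - 0.173 = 0.827
Step 2 — T = 91948 / 0.827 ≈ 111180 N (5 s.f.)

111180 N


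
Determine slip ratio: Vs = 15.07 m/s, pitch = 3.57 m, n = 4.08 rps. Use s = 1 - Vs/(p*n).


Formula: s = 1 - Vs / (p * n)
Step 1 — p * n = 3.57 * 4.08 = 14.5656
Step 2 — Vs / (p*n) = 15.07 / 14.5656 = 1.03463 (6 d.p.)
Step 3 — s = 1 - 1.03463 = -0.03463

-0.03463


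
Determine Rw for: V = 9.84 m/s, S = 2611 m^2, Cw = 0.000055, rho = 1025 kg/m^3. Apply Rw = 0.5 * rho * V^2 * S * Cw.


Formula: Rw = 0.5 * rho * V^2 * S * Cw
Step 1 — V^2 = 9.84^2 = 96.8256
Step 2 — 0.5 * rho * V^2 = 0.5 * 1025 * 96.8256 = 49623.12
Step 3 — Rw = 49623.12 * 2611 * 0.000055 ≈ 7126.1 N (5 s.f.)

7126.1 N


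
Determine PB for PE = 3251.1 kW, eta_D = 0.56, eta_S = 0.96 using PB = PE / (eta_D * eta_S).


Formula: PB = PE / (eta_D * eta_S)
Step 1 — combined efficiency = eta_D * eta_S = 0.56 * 0.96 = 0.5376
Step 2 — PB = 3251.1 / 0.5376 ≈ 6047.4 kW (5 s.f.)

6047.4 kW


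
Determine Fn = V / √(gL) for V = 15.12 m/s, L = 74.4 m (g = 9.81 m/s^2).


Formula: Fn = V / sqrt(g * L)
Step 1 — g * L = 9.81 * 74.4 = 729.864
Step 2 — sqrt(g * L) = sqrt(729.864) = 27.015995
Step 3 — Fn = 15.12 / 27.015995 ≈ 0.55967 (5 s.f.)

0.55967


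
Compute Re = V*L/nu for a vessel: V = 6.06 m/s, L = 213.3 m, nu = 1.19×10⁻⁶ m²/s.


Formula: Re = V * L / nu
Step 1 — V * L = 6.06 * 213.3 = 1292.598 m^2/s
Step 2 — Re = 1292.598 / 1.19e-6 = 1.09e+09

1.09e+09


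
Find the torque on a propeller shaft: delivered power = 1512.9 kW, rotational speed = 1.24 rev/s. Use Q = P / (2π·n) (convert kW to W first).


Formula: Q = P_W / (2 * pi * n)
Step 1 — P_W = 1512.9 kW * 1000 = 1512900.0 W
Step 2 — 2 * pi * n = 2 * pi * 1.24 = 7.79115
Step 3 — Q = 1512900.0 / 7.79115 ≈ 194180 N·m (5 s.f.)

194180 N·m


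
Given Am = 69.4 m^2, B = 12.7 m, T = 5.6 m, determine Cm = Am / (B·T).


Formula: Cm = Am / (B * T)
Step 1 — B * T = 12.7 * 5.6 = 71.12 m^2
Step 2 — Cm = 69.4 / 71.12 ≈ 0.97582 (5 s.f.)

0.97582


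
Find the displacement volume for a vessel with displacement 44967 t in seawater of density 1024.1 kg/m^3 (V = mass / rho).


Formula: V = mass / rho
Step 1 — convert tonnes to kg: 44967 t * 1000 = 44967000 kg
Step 2 — V = 44967000 / 1024.1 ≈ 43909 m^3 (5 s.f.)

43909 m^3


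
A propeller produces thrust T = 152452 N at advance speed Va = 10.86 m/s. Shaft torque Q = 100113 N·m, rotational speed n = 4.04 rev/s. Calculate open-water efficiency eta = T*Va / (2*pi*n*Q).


Formula: eta = T * Va / (2 * pi * n * Q)
Step 1 — numerator = T * Va = 152452 * 10.86 = 1655628.72
Step 2 — 2 * pi * n = 2 * pi * 4.04 = 25.384069
Step 3 — denominator = 25.384069 * 100113 = 2541275.3
Step 4 — eta = 1655628.72 / 2541275.3 ≈ 0.65150 (5 s.f.)

0.65150


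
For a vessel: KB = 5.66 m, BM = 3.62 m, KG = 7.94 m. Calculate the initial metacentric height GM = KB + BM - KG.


Formula: GM = KB + BM - KG
Step 1 — KM = KB + BM = 5.66 + 3.62 = 9.28 m
Step 2 — GM = KM - KG = 9.28 - 7.94 = 1.34 m

1.34 m


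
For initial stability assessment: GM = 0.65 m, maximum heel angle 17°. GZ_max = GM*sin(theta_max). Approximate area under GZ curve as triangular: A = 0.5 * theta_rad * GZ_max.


Formula: GZ_max = GM * sin(theta); Area = 0.5 * theta_rad * GZ_max
Step 1 — GZ_max = 0.65 * sin(17°) = 0.65 * 0.292372 = 0.190042 m
Step 2 — theta_rad = 17 * pi/180 = 0.296706 rad
Step 3 — Area = 0.5 * 0.296706 * 0.190042 ≈ 0.028193 m·rad (5 s.f.)

0.028193 m·rad


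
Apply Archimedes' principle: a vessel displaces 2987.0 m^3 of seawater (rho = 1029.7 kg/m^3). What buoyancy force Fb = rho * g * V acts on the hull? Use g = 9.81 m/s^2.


Formula: Fb = rho * g * V
Substituting: Fb = 1029.7 * 9.81 * 2987.0
Intermediate: 1029.7 * 9.81 = 10101.357
Result: Fb = 10101.357 * 2987.0 ≈ 30173000 N (5 s.f.)

30173000 N


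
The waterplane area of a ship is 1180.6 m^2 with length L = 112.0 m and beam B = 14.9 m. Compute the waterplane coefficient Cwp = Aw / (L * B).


Formula: Cwp = Aw / (L * B)
Step 1 — L * B = 112.0 * 14.9 = 1668.8 m^2
Step 2 — Cwp = 1180.6 / 1668.8 ≈ 0.70745 (5 s.f.)

0.70745


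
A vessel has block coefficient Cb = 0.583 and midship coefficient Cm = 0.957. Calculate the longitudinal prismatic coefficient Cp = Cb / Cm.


Formula: Cp = Cb / Cm
Substituting: Cp = 0.583 / 0.957
Result: Cp ≈ 0.60920 (5 s.f.)

0.60920


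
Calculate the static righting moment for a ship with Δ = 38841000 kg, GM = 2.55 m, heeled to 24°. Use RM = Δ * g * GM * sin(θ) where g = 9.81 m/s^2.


Formula: GZ = GM * sin(theta); RM = disp * g * GZ
Step 1 — GZ = 2.55 * sin(24°) = 2.55 * 0.406737 = 1.037179 m
Step 2 — RM = 38841000 * 9.81 * 1.037179 ≈ 395200000 N·m (5 s.f.)

395200000 N·m


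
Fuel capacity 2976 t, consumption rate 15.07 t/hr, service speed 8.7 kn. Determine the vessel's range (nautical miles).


Formula: endurance = fuel / rate; range = endurance * speed
Step 1 — endurance = 2976 / 15.07 = 197.4784 hours
Step 2 — range = 197.4784 * 8.7 ≈ 1718.1 nautical miles (5 s.f.)

1718.1 NM


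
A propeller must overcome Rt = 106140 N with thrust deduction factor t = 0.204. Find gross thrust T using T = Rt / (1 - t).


Formula: T = Rt / (1 - t)
Step 1 — (1 - t) = 1 - 0.204 = 0.796
Step 2 — T = 106140 / 0.796 ≈ 133340 N (5 s.f.)

133340 N


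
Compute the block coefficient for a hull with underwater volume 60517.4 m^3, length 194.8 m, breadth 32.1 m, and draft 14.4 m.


Formula: Cb = V / (L * B * T)
Step 1 — L * B * T = 194.8 * 32.1 * 14.4 = 90044.352 m^3
Step 2 — Cb = 60517.4 / 90044.352 ≈ 0.67208 (5 s.f.)

0.67208


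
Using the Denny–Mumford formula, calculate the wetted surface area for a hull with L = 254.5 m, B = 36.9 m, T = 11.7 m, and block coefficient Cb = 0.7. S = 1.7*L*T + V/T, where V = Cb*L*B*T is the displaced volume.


Formula: S = 1.7*L*T + V/T with V = Cb*L*B*T, i.e. S = L * (1.7*T + Cb*B)
Step 1 — 1.7*T = 1.7 * 11.7 = 19.89 m
Step 2 — Cb*B = 0.7 * 36.9 = 25.83 m
Step 3 — 1.7*T + Cb*B = 19.89 + 25.83 = 45.72 m
Step 4 — S = 254.5 * 45.72 ≈ 11636 m^2 (5 s.f.)

11636 m^2
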